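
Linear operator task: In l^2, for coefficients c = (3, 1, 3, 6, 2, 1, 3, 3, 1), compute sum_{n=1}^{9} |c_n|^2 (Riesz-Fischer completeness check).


sum |c_n|^2 = 3^2 + 1^2 + 3^2 + 6^2 + 2^2 + 1^2 + 3^2 + 3^2 + 1^2
= 9 + 1 + 9 + 36 + 4 + 1 + 9 + 9 + 1
= 79

79


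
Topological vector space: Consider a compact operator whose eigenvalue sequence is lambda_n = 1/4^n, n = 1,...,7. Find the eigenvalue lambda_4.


The eigenvalue formula gives lambda_4 = 1/4^4
= 1/256
= 0.0039

0.0039


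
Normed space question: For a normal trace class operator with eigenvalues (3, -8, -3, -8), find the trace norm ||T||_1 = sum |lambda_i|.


For a normal operator, singular values equal |eigenvalues|.
Trace norm = sum |lambda_i| = 3 + 8 + 3 + 8
= 22

22


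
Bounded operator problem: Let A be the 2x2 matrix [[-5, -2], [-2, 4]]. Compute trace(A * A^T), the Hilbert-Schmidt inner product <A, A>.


trace(A * A^T) = sum of squares of all entries
= (-5)^2 + (-2)^2 + (-2)^2 + 4^2
= 25 + 4 + 4 + 16
= 49

49


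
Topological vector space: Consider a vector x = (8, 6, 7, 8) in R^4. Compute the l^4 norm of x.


The l^4 norm = (sum |x_i|^4)^(1/4)
Sum of 4th powers = 4096 + 1296 + 2401 + 4096 = 11889
||x||_4 = (11889)^(1/4) = 10.4421

10.4421


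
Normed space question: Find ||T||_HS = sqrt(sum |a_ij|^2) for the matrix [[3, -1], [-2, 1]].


The Hilbert-Schmidt norm is sqrt(sum of squares of all entries).
Sum of squares = 3^2 + (-1)^2 + (-2)^2 + 1^2
= 9 + 1 + 4 + 1 = 15
||T||_HS = sqrt(15) = 3.8730

3.8730


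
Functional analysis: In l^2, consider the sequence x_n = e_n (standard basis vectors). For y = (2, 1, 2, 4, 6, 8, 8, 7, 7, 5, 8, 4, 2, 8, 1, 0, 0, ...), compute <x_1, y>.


x_1 = e_1 is the standard basis vector with 1 in position 1.
<x_1, y> = y_1 = 2
As n -> infinity, <x_n, y> -> 0, confirming weak convergence of (x_n) to 0.

2


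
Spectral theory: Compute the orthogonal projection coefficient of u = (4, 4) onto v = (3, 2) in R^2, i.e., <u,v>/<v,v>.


Computing <u,v> = 4*3 + 4*2 = 20
Computing <v,v> = 3^2 + 2^2 = 13
Projection coefficient = 20/13 = 1.5385

1.5385


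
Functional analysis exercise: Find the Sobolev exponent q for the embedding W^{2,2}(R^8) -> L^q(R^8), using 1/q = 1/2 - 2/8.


Using the Sobolev embedding formula: 1/q = 1/p - k/n
1/q = 1/2 - 2/8 = 1/4
q = 1/(1/4) = 4

4.0000


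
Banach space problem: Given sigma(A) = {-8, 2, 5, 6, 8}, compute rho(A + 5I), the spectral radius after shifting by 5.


Spectrum of A + 5I = {-3, 7, 10, 11, 13}
Spectral radius = max |lambda| over the shifted spectrum
= max(3, 7, 10, 11, 13) = 13

13


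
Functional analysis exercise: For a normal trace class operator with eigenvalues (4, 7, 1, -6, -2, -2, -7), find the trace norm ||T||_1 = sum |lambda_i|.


For a normal operator, singular values equal |eigenvalues|.
Trace norm = sum |lambda_i| = 4 + 7 + 1 + 6 + 2 + 2 + 7
= 29

29


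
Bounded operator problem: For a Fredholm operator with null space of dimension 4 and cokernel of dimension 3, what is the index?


The Fredholm index is defined as ind(T) = dim(ker T) - dim(coker T)
= 4 - 3
= 1

1


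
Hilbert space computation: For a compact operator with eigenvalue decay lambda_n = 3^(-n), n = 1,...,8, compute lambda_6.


The eigenvalue formula gives lambda_6 = 1/3^6
= 1/729
= 0.0014

0.0014


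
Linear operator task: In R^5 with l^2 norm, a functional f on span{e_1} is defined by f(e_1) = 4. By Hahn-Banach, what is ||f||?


The norm of f is given by ||f|| = sup_{||x||=1} |f(x)|.
On span{e_1}, ||e_1|| = 1, so ||f|| = |f(e_1)| / ||e_1||
= |4| / 1 = 4.0000

4.0000


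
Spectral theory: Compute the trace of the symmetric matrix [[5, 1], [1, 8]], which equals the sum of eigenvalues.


For a self-adjoint (symmetric) matrix, the eigenvalues are real.
The sum of eigenvalues equals the trace of the matrix.
trace = 5 + 8 = 13

13


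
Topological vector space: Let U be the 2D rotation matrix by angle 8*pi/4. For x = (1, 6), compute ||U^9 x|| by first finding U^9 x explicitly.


U is a rotation by theta = 8*pi/4
U^9 = rotation by 9*theta = 72*pi/4 = 0*pi/4 (mod 2*pi)
cos(0*pi/4) = 1.0000, sin(0*pi/4) = 0.0000
U^9 x = (1.0000 * 1 - 0.0000 * 6, 0.0000 * 1 + 1.0000 * 6)
= (1.0000, 6.0000)
||U^9 x|| = sqrt(1.0000^2 + 6.0000^2) = sqrt(37.0000) = 6.0828

6.0828


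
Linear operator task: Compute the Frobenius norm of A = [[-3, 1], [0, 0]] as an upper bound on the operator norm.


||A||_F^2 = sum a_ij^2
= (-3)^2 + 1^2 + 0^2 + 0^2
= 9 + 1 + 0 + 0 = 10
||A||_F = sqrt(10) = 3.1623

3.1623


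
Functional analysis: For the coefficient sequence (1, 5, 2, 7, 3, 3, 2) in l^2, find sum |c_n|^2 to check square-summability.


sum |c_n|^2 = 1^2 + 5^2 + 2^2 + 7^2 + 3^2 + 3^2 + 2^2
= 1 + 25 + 4 + 49 + 9 + 9 + 4
= 101

101


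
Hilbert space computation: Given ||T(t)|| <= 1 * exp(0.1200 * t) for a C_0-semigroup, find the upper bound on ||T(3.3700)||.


||T(3.3700)|| <= 1 * exp(0.1200 * 3.3700)
= 1 * exp(0.4044)
= 1 * 1.4984
= 1.4984

1.4984


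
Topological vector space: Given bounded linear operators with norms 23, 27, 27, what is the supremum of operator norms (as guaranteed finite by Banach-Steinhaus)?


By the Uniform Boundedness Principle, the supremum of norms is finite.
sup_k ||T_k|| = max(23, 27, 27) = 27

27


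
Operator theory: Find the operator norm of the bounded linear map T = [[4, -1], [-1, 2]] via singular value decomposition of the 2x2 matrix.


A^T A = [[17, -6], [-6, 5]]
trace(A^T A) = 22, det(A^T A) = 49
discriminant = 22^2 - 4*49 = 288
Largest eigenvalue of A^T A = (trace + sqrt(disc))/2 = 19.4853
||T|| = sqrt(19.4853) = 4.4142

4.4142


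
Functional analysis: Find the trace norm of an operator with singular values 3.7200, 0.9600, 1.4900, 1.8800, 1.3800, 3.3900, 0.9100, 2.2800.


The nuclear norm is the sum of all singular values.
||T||_1 = 3.7200 + 0.9600 + 1.4900 + 1.8800 + 1.3800 + 3.3900 + 0.9100 + 2.2800
= 16.0100

16.0100


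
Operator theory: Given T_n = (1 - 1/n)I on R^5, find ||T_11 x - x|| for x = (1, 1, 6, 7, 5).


T_11 x - x = (1 - 1/11)x - x = -x/11
||x|| = sqrt(112) = 10.5830
||T_11 x - x|| = ||x||/11 = 10.5830/11 = 0.9621

0.9621


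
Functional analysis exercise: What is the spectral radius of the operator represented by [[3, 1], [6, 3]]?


For a 2x2 matrix, eigenvalues satisfy lambda^2 - (trace)*lambda + det = 0
trace = 3 + 3 = 6
det = 3*3 - 1*6 = 3
discriminant = 6^2 - 4*(3) = 24
spectral radius = max |eigenvalue| = 5.4495

5.4495


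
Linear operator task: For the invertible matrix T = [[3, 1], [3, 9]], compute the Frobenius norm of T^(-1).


det(T) = 3*9 - 1*3 = 24
T^(-1) = (1/24) * [[9, -1], [-3, 3]] = [[0.3750, -0.0417], [-0.1250, 0.1250]]
||T^(-1)||_F^2 = 0.3750^2 + (-0.0417)^2 + (-0.1250)^2 + 0.1250^2 = 0.1736
||T^(-1)||_F = sqrt(0.1736) = 0.4167

0.4167


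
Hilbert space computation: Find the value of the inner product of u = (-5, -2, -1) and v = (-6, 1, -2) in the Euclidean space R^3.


Computing the standard inner product <u, v> = sum u_i * v_i
= -5*-6 + -2*1 + -1*-2
= 30 + -2 + 2
= 30

30


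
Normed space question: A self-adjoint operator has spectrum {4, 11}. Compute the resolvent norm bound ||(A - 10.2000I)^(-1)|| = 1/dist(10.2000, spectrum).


dist(10.2000, {4, 11}) = min(|10.2000 - 4|, |10.2000 - 11|)
= min(6.2000, 0.8000) = 0.8000
Resolvent bound = 1/0.8000 = 1.2500

1.2500


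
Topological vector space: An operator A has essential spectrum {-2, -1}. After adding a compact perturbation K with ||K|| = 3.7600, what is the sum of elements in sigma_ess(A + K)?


By Weyl's theorem, the essential spectrum is invariant under compact perturbations.
sigma_ess(A + K) = sigma_ess(A) = {-2, -1}
Sum = -2 + -1 = -3

-3


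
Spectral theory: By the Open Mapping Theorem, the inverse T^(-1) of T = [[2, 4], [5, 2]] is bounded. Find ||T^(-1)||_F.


det(T) = 2*2 - 4*5 = -16
T^(-1) = (1/-16) * [[2, -4], [-5, 2]] = [[-0.1250, 0.2500], [0.3125, -0.1250]]
||T^(-1)||_F^2 = (-0.1250)^2 + 0.2500^2 + 0.3125^2 + (-0.1250)^2 = 0.1914
||T^(-1)||_F = sqrt(0.1914) = 0.4375

0.4375


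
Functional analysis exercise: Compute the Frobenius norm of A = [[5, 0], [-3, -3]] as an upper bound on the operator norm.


||A||_F^2 = sum a_ij^2
= 5^2 + 0^2 + (-3)^2 + (-3)^2
= 25 + 0 + 9 + 9 = 43
||A||_F = sqrt(43) = 6.5574

6.5574


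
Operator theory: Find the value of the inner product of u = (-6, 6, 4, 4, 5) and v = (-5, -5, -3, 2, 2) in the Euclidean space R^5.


Computing the standard inner product <u, v> = sum u_i * v_i
= -6*-5 + 6*-5 + 4*-3 + 4*2 + 5*2
= 30 + -30 + -12 + 8 + 10
= 6

6


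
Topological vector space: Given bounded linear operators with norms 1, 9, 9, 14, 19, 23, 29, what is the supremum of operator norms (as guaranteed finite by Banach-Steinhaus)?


By the Uniform Boundedness Principle, the supremum of norms is finite.
sup_k ||T_k|| = max(1, 9, 9, 14, 19, 23, 29) = 29

29


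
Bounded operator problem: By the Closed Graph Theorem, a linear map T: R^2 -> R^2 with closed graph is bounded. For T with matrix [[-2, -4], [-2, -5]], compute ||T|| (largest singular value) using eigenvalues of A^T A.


A^T A = [[8, 18], [18, 41]]
trace(A^T A) = 49, det(A^T A) = 4
discriminant = 49^2 - 4*4 = 2385
Largest eigenvalue of A^T A = (trace + sqrt(disc))/2 = 48.9182
||T|| = sqrt(48.9182) = 6.9942

6.9942


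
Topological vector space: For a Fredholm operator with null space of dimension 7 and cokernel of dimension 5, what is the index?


The Fredholm index is defined as ind(T) = dim(ker T) - dim(coker T)
= 7 - 5
= 2

2


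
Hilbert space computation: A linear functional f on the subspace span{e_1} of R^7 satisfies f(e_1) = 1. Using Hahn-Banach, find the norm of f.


The norm of f is given by ||f|| = sup_{||x||=1} |f(x)|.
On span{e_1}, ||e_1|| = 1, so ||f|| = |f(e_1)| / ||e_1||
= |1| / 1 = 1.0000

1.0000


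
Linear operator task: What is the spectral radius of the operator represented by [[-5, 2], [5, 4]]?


For a 2x2 matrix, eigenvalues satisfy lambda^2 - (trace)*lambda + det = 0
trace = -5 + 4 = -1
det = -5*4 - 2*5 = -30
discriminant = (-1)^2 - 4*(-30) = 121
spectral radius = max |eigenvalue| = 6.0000

6.0000


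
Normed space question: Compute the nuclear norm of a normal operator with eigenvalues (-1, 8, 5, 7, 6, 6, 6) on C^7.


For a normal operator, singular values equal |eigenvalues|.
Trace norm = sum |lambda_i| = 1 + 8 + 5 + 7 + 6 + 6 + 6
= 39

39


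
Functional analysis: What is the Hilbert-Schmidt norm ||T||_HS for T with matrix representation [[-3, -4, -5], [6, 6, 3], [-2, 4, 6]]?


The Hilbert-Schmidt norm is sqrt(sum of squares of all entries).
Sum of squares = (-3)^2 + (-4)^2 + (-5)^2 + 6^2 + 6^2 + 3^2 + (-2)^2 + 4^2 + 6^2
= 9 + 16 + 25 + 36 + 36 + 9 + 4 + 16 + 36 = 187
||T||_HS = sqrt(187) = 13.6748

13.6748


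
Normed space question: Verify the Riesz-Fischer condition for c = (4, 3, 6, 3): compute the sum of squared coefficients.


sum |c_n|^2 = 4^2 + 3^2 + 6^2 + 3^2
= 16 + 9 + 36 + 9
= 70

70


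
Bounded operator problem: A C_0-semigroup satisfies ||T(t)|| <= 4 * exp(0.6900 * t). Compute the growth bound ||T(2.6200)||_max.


||T(2.6200)|| <= 4 * exp(0.6900 * 2.6200)
= 4 * exp(1.8078)
= 4 * 6.0970
= 24.3881

24.3881


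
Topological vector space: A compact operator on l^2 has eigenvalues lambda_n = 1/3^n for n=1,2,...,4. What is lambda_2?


The eigenvalue formula gives lambda_2 = 1/3^2
= 1/9
= 0.1111

0.1111


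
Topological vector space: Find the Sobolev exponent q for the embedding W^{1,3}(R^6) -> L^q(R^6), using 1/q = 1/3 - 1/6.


Using the Sobolev embedding formula: 1/q = 1/p - k/n
1/q = 1/3 - 1/6 = 1/6
q = 1/(1/6) = 6

6.0000


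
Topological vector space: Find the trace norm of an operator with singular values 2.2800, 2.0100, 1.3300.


The nuclear norm is the sum of all singular values.
||T||_1 = 2.2800 + 2.0100 + 1.3300
= 5.6200

5.6200


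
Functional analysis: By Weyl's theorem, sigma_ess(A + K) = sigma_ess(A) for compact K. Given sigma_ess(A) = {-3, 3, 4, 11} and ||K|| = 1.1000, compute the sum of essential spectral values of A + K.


By Weyl's theorem, the essential spectrum is invariant under compact perturbations.
sigma_ess(A + K) = sigma_ess(A) = {-3, 3, 4, 11}
Sum = -3 + 3 + 4 + 11 = 15

15


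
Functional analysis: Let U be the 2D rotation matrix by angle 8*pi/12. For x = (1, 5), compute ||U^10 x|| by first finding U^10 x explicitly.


U is a rotation by theta = 8*pi/12
U^10 = rotation by 10*theta = 80*pi/12 = 8*pi/12 (mod 2*pi)
cos(8*pi/12) = -0.5000, sin(8*pi/12) = 0.8660
U^10 x = (-0.5000 * 1 - 0.8660 * 5, 0.8660 * 1 + -0.5000 * 5)
= (-4.8301, -1.6340)
||U^10 x|| = sqrt((-4.8301)^2 + (-1.6340)^2) = sqrt(26.0000) = 5.0990

5.0990


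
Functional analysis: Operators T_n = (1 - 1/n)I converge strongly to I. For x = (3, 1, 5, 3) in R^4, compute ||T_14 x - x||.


T_14 x - x = (1 - 1/14)x - x = -x/14
||x|| = sqrt(44) = 6.6332
||T_14 x - x|| = ||x||/14 = 6.6332/14 = 0.4738

0.4738


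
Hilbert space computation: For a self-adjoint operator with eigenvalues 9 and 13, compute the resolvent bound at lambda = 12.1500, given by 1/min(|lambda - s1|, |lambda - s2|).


dist(12.1500, {9, 13}) = min(|12.1500 - 9|, |12.1500 - 13|)
= min(3.1500, 0.8500) = 0.8500
Resolvent bound = 1/0.8500 = 1.1765

1.1765


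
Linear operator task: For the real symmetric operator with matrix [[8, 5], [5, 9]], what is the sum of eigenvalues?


For a self-adjoint (symmetric) matrix, the eigenvalues are real.
The sum of eigenvalues equals the trace of the matrix.
trace = 8 + 9 = 17

17


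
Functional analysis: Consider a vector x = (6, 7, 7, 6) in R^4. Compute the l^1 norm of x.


The l^1 norm equals the sum of absolute values of all components.
||x||_1 = 6 + 7 + 7 + 6
= 26

26.0000


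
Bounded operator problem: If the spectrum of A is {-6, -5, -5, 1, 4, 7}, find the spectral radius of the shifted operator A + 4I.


Spectrum of A + 4I = {-2, -1, -1, 5, 8, 11}
Spectral radius = max |lambda| over the shifted spectrum
= max(2, 1, 1, 5, 8, 11) = 11

11


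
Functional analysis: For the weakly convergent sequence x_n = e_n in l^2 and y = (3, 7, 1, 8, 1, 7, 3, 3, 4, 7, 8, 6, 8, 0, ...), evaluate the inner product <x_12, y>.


x_12 = e_12 is the standard basis vector with 1 in position 12.
<x_12, y> = y_12 = 6
As n -> infinity, <x_n, y> -> 0, confirming weak convergence of (x_n) to 0.

6


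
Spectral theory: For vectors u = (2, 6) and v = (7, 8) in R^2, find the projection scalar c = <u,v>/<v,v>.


Computing <u,v> = 2*7 + 6*8 = 62
Computing <v,v> = 7^2 + 8^2 = 113
Projection coefficient = 62/113 = 0.5487

0.5487


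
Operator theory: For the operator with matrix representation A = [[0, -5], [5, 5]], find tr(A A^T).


trace(A * A^T) = sum of squares of all entries
= 0^2 + (-5)^2 + 5^2 + 5^2
= 0 + 25 + 25 + 25
= 75

75


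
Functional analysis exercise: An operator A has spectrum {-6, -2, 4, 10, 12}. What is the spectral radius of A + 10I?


Spectrum of A + 10I = {4, 8, 14, 20, 22}
Spectral radius = max |lambda| over the shifted spectrum
= max(4, 8, 14, 20, 22) = 22

22


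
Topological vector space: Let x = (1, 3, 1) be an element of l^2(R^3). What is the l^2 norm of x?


The l^2 norm = (sum |x_i|^2)^(1/2)
Sum of 2th powers = 1 + 9 + 1 = 11
||x||_2 = (11)^(1/2) = 3.3166

3.3166


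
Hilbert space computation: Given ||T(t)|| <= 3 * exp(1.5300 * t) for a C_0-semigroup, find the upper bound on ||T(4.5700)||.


||T(4.5700)|| <= 3 * exp(1.5300 * 4.5700)
= 3 * exp(6.9921)
= 3 * 1088.0039
= 3264.0117

3264.0117


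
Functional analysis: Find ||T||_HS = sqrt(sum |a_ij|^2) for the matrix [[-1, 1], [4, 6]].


The Hilbert-Schmidt norm is sqrt(sum of squares of all entries).
Sum of squares = (-1)^2 + 1^2 + 4^2 + 6^2
= 1 + 1 + 16 + 36 = 54
||T||_HS = sqrt(54) = 7.3485

7.3485


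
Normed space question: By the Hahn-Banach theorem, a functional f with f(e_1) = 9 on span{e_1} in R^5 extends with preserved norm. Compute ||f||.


The norm of f is given by ||f|| = sup_{||x||=1} |f(x)|.
On span{e_1}, ||e_1|| = 1, so ||f|| = |f(e_1)| / ||e_1||
= |9| / 1 = 9.0000

9.0000


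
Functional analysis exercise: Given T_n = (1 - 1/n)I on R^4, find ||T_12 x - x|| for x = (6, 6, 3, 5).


T_12 x - x = (1 - 1/12)x - x = -x/12
||x|| = sqrt(106) = 10.2956
||T_12 x - x|| = ||x||/12 = 10.2956/12 = 0.8580

0.8580


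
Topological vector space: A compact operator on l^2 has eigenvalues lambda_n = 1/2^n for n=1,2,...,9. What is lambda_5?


The eigenvalue formula gives lambda_5 = 1/2^5
= 1/32
= 0.0312

0.0312


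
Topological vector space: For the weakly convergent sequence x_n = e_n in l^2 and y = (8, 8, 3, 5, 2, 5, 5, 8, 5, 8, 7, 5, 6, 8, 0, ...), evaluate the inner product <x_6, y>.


x_6 = e_6 is the standard basis vector with 1 in position 6.
<x_6, y> = y_6 = 5
As n -> infinity, <x_n, y> -> 0, confirming weak convergence of (x_n) to 0.

5


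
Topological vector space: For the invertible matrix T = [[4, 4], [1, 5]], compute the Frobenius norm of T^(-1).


det(T) = 4*5 - 4*1 = 16
T^(-1) = (1/16) * [[5, -4], [-1, 4]] = [[0.3125, -0.2500], [-0.0625, 0.2500]]
||T^(-1)||_F^2 = 0.3125^2 + (-0.2500)^2 + (-0.0625)^2 + 0.2500^2 = 0.2266
||T^(-1)||_F = sqrt(0.2266) = 0.4760

0.4760


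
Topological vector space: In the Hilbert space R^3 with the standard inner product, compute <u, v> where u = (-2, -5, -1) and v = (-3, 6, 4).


Computing the standard inner product <u, v> = sum u_i * v_i
= -2*-3 + -5*6 + -1*4
= 6 + -30 + -4
= -28

-28


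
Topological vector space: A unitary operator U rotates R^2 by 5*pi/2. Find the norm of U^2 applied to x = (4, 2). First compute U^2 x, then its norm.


U is a rotation by theta = 5*pi/2
U^2 = rotation by 2*theta = 10*pi/2 = 2*pi/2 (mod 2*pi)
cos(2*pi/2) = -1.0000, sin(2*pi/2) = 0.0000
U^2 x = (-1.0000 * 4 - 0.0000 * 2, 0.0000 * 4 + -1.0000 * 2)
= (-4.0000, -2.0000)
||U^2 x|| = sqrt((-4.0000)^2 + (-2.0000)^2) = sqrt(20.0000) = 4.4721

4.4721


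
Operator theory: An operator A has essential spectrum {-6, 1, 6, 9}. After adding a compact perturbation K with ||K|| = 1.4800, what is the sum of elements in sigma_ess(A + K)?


By Weyl's theorem, the essential spectrum is invariant under compact perturbations.
sigma_ess(A + K) = sigma_ess(A) = {-6, 1, 6, 9}
Sum = -6 + 1 + 6 + 9 = 10

10


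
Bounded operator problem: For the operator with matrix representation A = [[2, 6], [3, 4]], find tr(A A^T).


trace(A * A^T) = sum of squares of all entries
= 2^2 + 6^2 + 3^2 + 4^2
= 4 + 36 + 9 + 16
= 65

65


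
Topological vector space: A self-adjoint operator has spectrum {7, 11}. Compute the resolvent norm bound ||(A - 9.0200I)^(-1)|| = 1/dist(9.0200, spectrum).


dist(9.0200, {7, 11}) = min(|9.0200 - 7|, |9.0200 - 11|)
= min(2.0200, 1.9800) = 1.9800
Resolvent bound = 1/1.9800 = 0.5051

0.5051


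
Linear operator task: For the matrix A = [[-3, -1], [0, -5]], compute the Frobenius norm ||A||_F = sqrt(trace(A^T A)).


||A||_F^2 = sum a_ij^2
= (-3)^2 + (-1)^2 + 0^2 + (-5)^2
= 9 + 1 + 0 + 25 = 35
||A||_F = sqrt(35) = 5.9161

5.9161


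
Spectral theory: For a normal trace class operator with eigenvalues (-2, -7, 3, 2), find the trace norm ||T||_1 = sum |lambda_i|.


For a normal operator, singular values equal |eigenvalues|.
Trace norm = sum |lambda_i| = 2 + 7 + 3 + 2
= 14

14


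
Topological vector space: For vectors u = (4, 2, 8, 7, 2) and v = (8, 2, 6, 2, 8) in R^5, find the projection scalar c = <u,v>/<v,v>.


Computing <u,v> = 4*8 + 2*2 + 8*6 + 7*2 + 2*8 = 114
Computing <v,v> = 8^2 + 2^2 + 6^2 + 2^2 + 8^2 = 172
Projection coefficient = 114/172 = 0.6628

0.6628


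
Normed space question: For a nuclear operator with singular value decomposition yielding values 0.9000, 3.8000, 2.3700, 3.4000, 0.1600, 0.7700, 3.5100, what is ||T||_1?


The nuclear norm is the sum of all singular values.
||T||_1 = 0.9000 + 3.8000 + 2.3700 + 3.4000 + 0.1600 + 0.7700 + 3.5100
= 14.9100

14.9100


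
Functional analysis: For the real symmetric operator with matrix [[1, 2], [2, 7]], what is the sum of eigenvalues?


For a self-adjoint (symmetric) matrix, the eigenvalues are real.
The sum of eigenvalues equals the trace of the matrix.
trace = 1 + 7 = 8

8


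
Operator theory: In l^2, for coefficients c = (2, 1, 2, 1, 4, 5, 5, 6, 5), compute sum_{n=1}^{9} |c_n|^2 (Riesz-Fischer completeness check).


sum |c_n|^2 = 2^2 + 1^2 + 2^2 + 1^2 + 4^2 + 5^2 + 5^2 + 6^2 + 5^2
= 4 + 1 + 4 + 1 + 16 + 25 + 25 + 36 + 25
= 137

137


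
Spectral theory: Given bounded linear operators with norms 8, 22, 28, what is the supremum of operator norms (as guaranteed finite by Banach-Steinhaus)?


By the Uniform Boundedness Principle, the supremum of norms is finite.
sup_k ||T_k|| = max(8, 22, 28) = 28

28


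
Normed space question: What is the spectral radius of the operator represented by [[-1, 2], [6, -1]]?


For a 2x2 matrix, eigenvalues satisfy lambda^2 - (trace)*lambda + det = 0
trace = -1 + -1 = -2
det = -1*-1 - 2*6 = -11
discriminant = (-2)^2 - 4*(-11) = 48
spectral radius = max |eigenvalue| = 4.4641

4.4641


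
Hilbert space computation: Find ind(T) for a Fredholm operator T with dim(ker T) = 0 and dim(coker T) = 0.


The Fredholm index is defined as ind(T) = dim(ker T) - dim(coker T)
= 0 - 0
= 0

0


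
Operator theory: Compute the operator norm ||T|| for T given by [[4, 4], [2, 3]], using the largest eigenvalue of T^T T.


A^T A = [[20, 22], [22, 25]]
trace(A^T A) = 45, det(A^T A) = 16
discriminant = 45^2 - 4*16 = 1961
Largest eigenvalue of A^T A = (trace + sqrt(disc))/2 = 44.6416
||T|| = sqrt(44.6416) = 6.6814

6.6814


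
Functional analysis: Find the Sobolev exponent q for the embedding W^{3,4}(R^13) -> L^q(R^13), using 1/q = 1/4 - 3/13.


Using the Sobolev embedding formula: 1/q = 1/p - k/n
1/q = 1/4 - 3/13 = 1/52
q = 1/(1/52) = 52

52.0000


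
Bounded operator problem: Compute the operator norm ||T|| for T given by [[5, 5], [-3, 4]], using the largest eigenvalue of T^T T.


A^T A = [[34, 13], [13, 41]]
trace(A^T A) = 75, det(A^T A) = 1225
discriminant = 75^2 - 4*1225 = 725
Largest eigenvalue of A^T A = (trace + sqrt(disc))/2 = 50.9629
||T|| = sqrt(50.9629) = 7.1388

7.1388


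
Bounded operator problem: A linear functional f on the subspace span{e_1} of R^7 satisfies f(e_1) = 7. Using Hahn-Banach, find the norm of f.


The norm of f is given by ||f|| = sup_{||x||=1} |f(x)|.
On span{e_1}, ||e_1|| = 1, so ||f|| = |f(e_1)| / ||e_1||
= |7| / 1 = 7.0000

7.0000


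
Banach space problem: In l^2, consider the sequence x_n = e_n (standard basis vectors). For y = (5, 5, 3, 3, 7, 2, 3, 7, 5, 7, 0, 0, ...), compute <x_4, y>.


x_4 = e_4 is the standard basis vector with 1 in position 4.
<x_4, y> = y_4 = 3
As n -> infinity, <x_n, y> -> 0, confirming weak convergence of (x_n) to 0.

3


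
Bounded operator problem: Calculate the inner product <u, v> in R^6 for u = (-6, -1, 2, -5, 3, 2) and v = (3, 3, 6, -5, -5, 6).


Computing the standard inner product <u, v> = sum u_i * v_i
= -6*3 + -1*3 + 2*6 + -5*-5 + 3*-5 + 2*6
= -18 + -3 + 12 + 25 + -15 + 12
= 13

13


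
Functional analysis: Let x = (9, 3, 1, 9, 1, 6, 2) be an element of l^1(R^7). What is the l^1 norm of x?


The l^1 norm equals the sum of absolute values of all components.
||x||_1 = 9 + 3 + 1 + 9 + 1 + 6 + 2
= 31

31.0000


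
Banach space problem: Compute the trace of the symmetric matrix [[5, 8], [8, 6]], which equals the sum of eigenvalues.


For a self-adjoint (symmetric) matrix, the eigenvalues are real.
The sum of eigenvalues equals the trace of the matrix.
trace = 5 + 6 = 11

11


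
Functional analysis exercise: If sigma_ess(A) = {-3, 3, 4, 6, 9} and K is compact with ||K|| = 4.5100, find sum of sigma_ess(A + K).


By Weyl's theorem, the essential spectrum is invariant under compact perturbations.
sigma_ess(A + K) = sigma_ess(A) = {-3, 3, 4, 6, 9}
Sum = -3 + 3 + 4 + 6 + 9 = 19

19


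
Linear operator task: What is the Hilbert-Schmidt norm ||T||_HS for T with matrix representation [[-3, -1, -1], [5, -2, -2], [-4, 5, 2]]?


The Hilbert-Schmidt norm is sqrt(sum of squares of all entries).
Sum of squares = (-3)^2 + (-1)^2 + (-1)^2 + 5^2 + (-2)^2 + (-2)^2 + (-4)^2 + 5^2 + 2^2
= 9 + 1 + 1 + 25 + 4 + 4 + 16 + 25 + 4 = 89
||T||_HS = sqrt(89) = 9.4340

9.4340


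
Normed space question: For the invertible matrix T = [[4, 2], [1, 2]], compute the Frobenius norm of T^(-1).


det(T) = 4*2 - 2*1 = 6
T^(-1) = (1/6) * [[2, -2], [-1, 4]] = [[0.3333, -0.3333], [-0.1667, 0.6667]]
||T^(-1)||_F^2 = 0.3333^2 + (-0.3333)^2 + (-0.1667)^2 + 0.6667^2 = 0.6944
||T^(-1)||_F = sqrt(0.6944) = 0.8333

0.8333


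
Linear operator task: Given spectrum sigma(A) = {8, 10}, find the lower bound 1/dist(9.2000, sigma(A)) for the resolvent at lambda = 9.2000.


dist(9.2000, {8, 10}) = min(|9.2000 - 8|, |9.2000 - 10|)
= min(1.2000, 0.8000) = 0.8000
Resolvent bound = 1/0.8000 = 1.2500

1.2500


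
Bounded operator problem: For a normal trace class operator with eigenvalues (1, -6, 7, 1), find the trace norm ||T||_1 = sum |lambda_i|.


For a normal operator, singular values equal |eigenvalues|.
Trace norm = sum |lambda_i| = 1 + 6 + 7 + 1
= 15

15


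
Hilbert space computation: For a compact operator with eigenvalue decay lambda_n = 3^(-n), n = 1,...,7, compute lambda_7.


The eigenvalue formula gives lambda_7 = 1/3^7
= 1/2187
= 4.5725e-04

4.5725e-04


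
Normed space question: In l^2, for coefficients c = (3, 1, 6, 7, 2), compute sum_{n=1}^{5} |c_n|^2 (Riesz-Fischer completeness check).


sum |c_n|^2 = 3^2 + 1^2 + 6^2 + 7^2 + 2^2
= 9 + 1 + 36 + 49 + 4
= 99

99


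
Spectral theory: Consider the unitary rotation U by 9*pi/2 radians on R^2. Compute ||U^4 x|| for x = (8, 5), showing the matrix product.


U is a rotation by theta = 9*pi/2
U^4 = rotation by 4*theta = 36*pi/2 = 0*pi/2 (mod 2*pi)
cos(0*pi/2) = 1.0000, sin(0*pi/2) = 0.0000
U^4 x = (1.0000 * 8 - 0.0000 * 5, 0.0000 * 8 + 1.0000 * 5)
= (8.0000, 5.0000)
||U^4 x|| = sqrt(8.0000^2 + 5.0000^2) = sqrt(89.0000) = 9.4340

9.4340


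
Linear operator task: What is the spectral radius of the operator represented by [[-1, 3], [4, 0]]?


For a 2x2 matrix, eigenvalues satisfy lambda^2 - (trace)*lambda + det = 0
trace = -1 + 0 = -1
det = -1*0 - 3*4 = -12
discriminant = (-1)^2 - 4*(-12) = 49
spectral radius = max |eigenvalue| = 4.0000

4.0000


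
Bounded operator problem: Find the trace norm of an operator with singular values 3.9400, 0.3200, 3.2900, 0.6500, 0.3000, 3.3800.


The nuclear norm is the sum of all singular values.
||T||_1 = 3.9400 + 0.3200 + 3.2900 + 0.6500 + 0.3000 + 3.3800
= 11.8800

11.8800


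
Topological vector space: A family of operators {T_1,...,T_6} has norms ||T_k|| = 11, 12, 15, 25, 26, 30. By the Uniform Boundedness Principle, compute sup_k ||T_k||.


By the Uniform Boundedness Principle, the supremum of norms is finite.
sup_k ||T_k|| = max(11, 12, 15, 25, 26, 30) = 30

30


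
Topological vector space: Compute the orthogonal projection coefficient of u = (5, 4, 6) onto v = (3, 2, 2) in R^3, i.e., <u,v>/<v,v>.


Computing <u,v> = 5*3 + 4*2 + 6*2 = 35
Computing <v,v> = 3^2 + 2^2 + 2^2 = 17
Projection coefficient = 35/17 = 2.0588

2.0588


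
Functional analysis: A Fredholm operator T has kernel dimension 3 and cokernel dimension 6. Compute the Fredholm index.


The Fredholm index is defined as ind(T) = dim(ker T) - dim(coker T)
= 3 - 6
= -3

-3


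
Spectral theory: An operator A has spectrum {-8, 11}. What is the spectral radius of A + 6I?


Spectrum of A + 6I = {-2, 17}
Spectral radius = max |lambda| over the shifted spectrum
= max(2, 17) = 17

17


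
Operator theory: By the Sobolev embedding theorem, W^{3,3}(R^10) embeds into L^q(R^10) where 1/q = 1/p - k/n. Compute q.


Using the Sobolev embedding formula: 1/q = 1/p - k/n
1/q = 1/3 - 3/10 = 1/30
q = 1/(1/30) = 30

30.0000


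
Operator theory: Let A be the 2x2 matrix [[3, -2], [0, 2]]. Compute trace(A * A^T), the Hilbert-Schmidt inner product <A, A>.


trace(A * A^T) = sum of squares of all entries
= 3^2 + (-2)^2 + 0^2 + 2^2
= 9 + 4 + 0 + 4
= 17

17


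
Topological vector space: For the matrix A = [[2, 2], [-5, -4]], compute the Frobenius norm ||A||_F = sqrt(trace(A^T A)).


||A||_F^2 = sum a_ij^2
= 2^2 + 2^2 + (-5)^2 + (-4)^2
= 4 + 4 + 25 + 16 = 49
||A||_F = sqrt(49) = 7.0000

7.0000


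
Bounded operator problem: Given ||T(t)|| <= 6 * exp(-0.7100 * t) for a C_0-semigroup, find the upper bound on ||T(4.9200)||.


||T(4.9200)|| <= 6 * exp(-0.7100 * 4.9200)
= 6 * exp(-3.4932)
= 6 * 0.0304
= 0.1824

0.1824


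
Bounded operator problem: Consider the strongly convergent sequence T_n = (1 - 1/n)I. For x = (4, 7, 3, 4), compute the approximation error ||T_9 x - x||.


T_9 x - x = (1 - 1/9)x - x = -x/9
||x|| = sqrt(90) = 9.4868
||T_9 x - x|| = ||x||/9 = 9.4868/9 = 1.0541

1.0541


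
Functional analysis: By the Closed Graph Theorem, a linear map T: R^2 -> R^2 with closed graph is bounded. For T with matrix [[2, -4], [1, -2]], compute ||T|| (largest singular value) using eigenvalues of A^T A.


A^T A = [[5, -10], [-10, 20]]
trace(A^T A) = 25, det(A^T A) = 0
discriminant = 25^2 - 4*0 = 625
Largest eigenvalue of A^T A = (trace + sqrt(disc))/2 = 25.0000
||T|| = sqrt(25.0000) = 5.0000

5.0000


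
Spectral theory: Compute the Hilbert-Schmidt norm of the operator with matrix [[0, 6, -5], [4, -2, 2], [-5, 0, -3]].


The Hilbert-Schmidt norm is sqrt(sum of squares of all entries).
Sum of squares = 0^2 + 6^2 + (-5)^2 + 4^2 + (-2)^2 + 2^2 + (-5)^2 + 0^2 + (-3)^2
= 0 + 36 + 25 + 16 + 4 + 4 + 25 + 0 + 9 = 119
||T||_HS = sqrt(119) = 10.9087

10.9087


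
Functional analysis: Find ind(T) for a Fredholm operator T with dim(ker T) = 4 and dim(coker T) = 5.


The Fredholm index is defined as ind(T) = dim(ker T) - dim(coker T)
= 4 - 5
= -1

-1


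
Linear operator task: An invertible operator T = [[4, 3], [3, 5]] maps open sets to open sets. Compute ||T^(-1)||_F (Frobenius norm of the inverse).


det(T) = 4*5 - 3*3 = 11
T^(-1) = (1/11) * [[5, -3], [-3, 4]] = [[0.4545, -0.2727], [-0.2727, 0.3636]]
||T^(-1)||_F^2 = 0.4545^2 + (-0.2727)^2 + (-0.2727)^2 + 0.3636^2 = 0.4876
||T^(-1)||_F = sqrt(0.4876) = 0.6983

0.6983


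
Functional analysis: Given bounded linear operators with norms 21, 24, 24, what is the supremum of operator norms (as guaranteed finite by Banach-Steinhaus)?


By the Uniform Boundedness Principle, the supremum of norms is finite.
sup_k ||T_k|| = max(21, 24, 24) = 24

24


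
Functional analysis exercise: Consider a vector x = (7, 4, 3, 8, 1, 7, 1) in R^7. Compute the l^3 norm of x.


The l^3 norm = (sum |x_i|^3)^(1/3)
Sum of 3th powers = 343 + 64 + 27 + 512 + 1 + 343 + 1 = 1291
||x||_3 = (1291)^(1/3) = 10.8887

10.8887


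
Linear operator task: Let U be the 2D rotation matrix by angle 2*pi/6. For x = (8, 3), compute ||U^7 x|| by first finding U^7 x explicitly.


U is a rotation by theta = 2*pi/6
U^7 = rotation by 7*theta = 14*pi/6 = 2*pi/6 (mod 2*pi)
cos(2*pi/6) = 0.5000, sin(2*pi/6) = 0.8660
U^7 x = (0.5000 * 8 - 0.8660 * 3, 0.8660 * 8 + 0.5000 * 3)
= (1.4019, 8.4282)
||U^7 x|| = sqrt(1.4019^2 + 8.4282^2) = sqrt(73.0000) = 8.5440

8.5440


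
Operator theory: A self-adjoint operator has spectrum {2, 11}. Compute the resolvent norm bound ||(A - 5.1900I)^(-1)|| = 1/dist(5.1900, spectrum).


dist(5.1900, {2, 11}) = min(|5.1900 - 2|, |5.1900 - 11|)
= min(3.1900, 5.8100) = 3.1900
Resolvent bound = 1/3.1900 = 0.3135

0.3135


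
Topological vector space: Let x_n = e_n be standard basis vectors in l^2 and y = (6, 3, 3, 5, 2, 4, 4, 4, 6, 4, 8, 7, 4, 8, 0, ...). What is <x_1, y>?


x_1 = e_1 is the standard basis vector with 1 in position 1.
<x_1, y> = y_1 = 6
As n -> infinity, <x_n, y> -> 0, confirming weak convergence of (x_n) to 0.

6


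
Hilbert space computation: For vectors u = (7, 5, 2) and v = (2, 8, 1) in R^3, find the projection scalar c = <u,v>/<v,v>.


Computing <u,v> = 7*2 + 5*8 + 2*1 = 56
Computing <v,v> = 2^2 + 8^2 + 1^2 = 69
Projection coefficient = 56/69 = 0.8116

0.8116


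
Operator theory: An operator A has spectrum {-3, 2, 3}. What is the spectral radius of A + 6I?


Spectrum of A + 6I = {3, 8, 9}
Spectral radius = max |lambda| over the shifted spectrum
= max(3, 8, 9) = 9

9


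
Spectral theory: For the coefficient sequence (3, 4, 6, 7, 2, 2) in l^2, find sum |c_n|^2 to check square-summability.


sum |c_n|^2 = 3^2 + 4^2 + 6^2 + 7^2 + 2^2 + 2^2
= 9 + 16 + 36 + 49 + 4 + 4
= 118

118


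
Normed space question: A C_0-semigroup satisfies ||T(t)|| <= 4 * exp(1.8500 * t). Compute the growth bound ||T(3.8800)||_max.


||T(3.8800)|| <= 4 * exp(1.8500 * 3.8800)
= 4 * exp(7.1780)
= 4 * 1310.2851
= 5241.1403

5241.1403


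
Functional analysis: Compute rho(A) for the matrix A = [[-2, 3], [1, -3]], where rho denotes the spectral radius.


For a 2x2 matrix, eigenvalues satisfy lambda^2 - (trace)*lambda + det = 0
trace = -2 + -3 = -5
det = -2*-3 - 3*1 = 3
discriminant = (-5)^2 - 4*(3) = 13
spectral radius = max |eigenvalue| = 4.3028

4.3028


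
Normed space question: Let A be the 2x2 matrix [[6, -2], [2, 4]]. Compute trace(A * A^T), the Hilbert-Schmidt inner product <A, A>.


trace(A * A^T) = sum of squares of all entries
= 6^2 + (-2)^2 + 2^2 + 4^2
= 36 + 4 + 4 + 16
= 60

60


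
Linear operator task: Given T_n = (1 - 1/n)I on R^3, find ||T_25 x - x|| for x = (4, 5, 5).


T_25 x - x = (1 - 1/25)x - x = -x/25
||x|| = sqrt(66) = 8.1240
||T_25 x - x|| = ||x||/25 = 8.1240/25 = 0.3250

0.3250


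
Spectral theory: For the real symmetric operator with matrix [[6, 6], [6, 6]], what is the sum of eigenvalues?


For a self-adjoint (symmetric) matrix, the eigenvalues are real.
The sum of eigenvalues equals the trace of the matrix.
trace = 6 + 6 = 12

12


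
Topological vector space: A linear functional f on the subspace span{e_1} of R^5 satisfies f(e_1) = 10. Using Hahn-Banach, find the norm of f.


The norm of f is given by ||f|| = sup_{||x||=1} |f(x)|.
On span{e_1}, ||e_1|| = 1, so ||f|| = |f(e_1)| / ||e_1||
= |10| / 1 = 10.0000

10.0000


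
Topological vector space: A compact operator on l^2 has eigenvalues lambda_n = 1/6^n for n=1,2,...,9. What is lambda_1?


The eigenvalue formula gives lambda_1 = 1/6^1
= 1/6
= 0.1667

0.1667


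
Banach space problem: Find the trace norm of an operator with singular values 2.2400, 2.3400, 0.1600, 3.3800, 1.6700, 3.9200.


The nuclear norm is the sum of all singular values.
||T||_1 = 2.2400 + 2.3400 + 0.1600 + 3.3800 + 1.6700 + 3.9200
= 13.7100

13.7100


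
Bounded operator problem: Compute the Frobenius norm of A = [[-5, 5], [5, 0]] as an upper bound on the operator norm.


||A||_F^2 = sum a_ij^2
= (-5)^2 + 5^2 + 5^2 + 0^2
= 25 + 25 + 25 + 0 = 75
||A||_F = sqrt(75) = 8.6603

8.6603


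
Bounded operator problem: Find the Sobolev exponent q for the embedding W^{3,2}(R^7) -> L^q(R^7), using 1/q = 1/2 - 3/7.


Using the Sobolev embedding formula: 1/q = 1/p - k/n
1/q = 1/2 - 3/7 = 1/14
q = 1/(1/14) = 14

14.0000


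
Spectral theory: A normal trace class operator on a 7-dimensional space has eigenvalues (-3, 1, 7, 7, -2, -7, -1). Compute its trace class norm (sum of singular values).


For a normal operator, singular values equal |eigenvalues|.
Trace norm = sum |lambda_i| = 3 + 1 + 7 + 7 + 2 + 7 + 1
= 28

28


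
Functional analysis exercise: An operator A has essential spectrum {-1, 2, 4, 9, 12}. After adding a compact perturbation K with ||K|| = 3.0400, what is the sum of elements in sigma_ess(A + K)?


By Weyl's theorem, the essential spectrum is invariant under compact perturbations.
sigma_ess(A + K) = sigma_ess(A) = {-1, 2, 4, 9, 12}
Sum = -1 + 2 + 4 + 9 + 12 = 26

26


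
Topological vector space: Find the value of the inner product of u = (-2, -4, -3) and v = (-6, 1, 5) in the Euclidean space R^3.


Computing the standard inner product <u, v> = sum u_i * v_i
= -2*-6 + -4*1 + -3*5
= 12 + -4 + -15
= -7

-7


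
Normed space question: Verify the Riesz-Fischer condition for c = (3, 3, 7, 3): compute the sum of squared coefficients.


sum |c_n|^2 = 3^2 + 3^2 + 7^2 + 3^2
= 9 + 9 + 49 + 9
= 76

76


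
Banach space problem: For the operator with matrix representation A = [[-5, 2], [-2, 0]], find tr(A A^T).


trace(A * A^T) = sum of squares of all entries
= (-5)^2 + 2^2 + (-2)^2 + 0^2
= 25 + 4 + 4 + 0
= 33

33


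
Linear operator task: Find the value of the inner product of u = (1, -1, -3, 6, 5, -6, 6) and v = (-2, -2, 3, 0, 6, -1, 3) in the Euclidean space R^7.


Computing the standard inner product <u, v> = sum u_i * v_i
= 1*-2 + -1*-2 + -3*3 + 6*0 + 5*6 + -6*-1 + 6*3
= -2 + 2 + -9 + 0 + 30 + 6 + 18
= 45

45


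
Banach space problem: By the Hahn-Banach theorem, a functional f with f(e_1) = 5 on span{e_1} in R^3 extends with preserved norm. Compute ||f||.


The norm of f is given by ||f|| = sup_{||x||=1} |f(x)|.
On span{e_1}, ||e_1|| = 1, so ||f|| = |f(e_1)| / ||e_1||
= |5| / 1 = 5.0000

5.0000


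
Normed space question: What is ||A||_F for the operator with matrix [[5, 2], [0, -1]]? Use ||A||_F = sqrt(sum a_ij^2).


||A||_F^2 = sum a_ij^2
= 5^2 + 2^2 + 0^2 + (-1)^2
= 25 + 4 + 0 + 1 = 30
||A||_F = sqrt(30) = 5.4772

5.4772


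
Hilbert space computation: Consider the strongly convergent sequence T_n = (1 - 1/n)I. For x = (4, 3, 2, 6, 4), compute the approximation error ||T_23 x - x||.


T_23 x - x = (1 - 1/23)x - x = -x/23
||x|| = sqrt(81) = 9.0000
||T_23 x - x|| = ||x||/23 = 9.0000/23 = 0.3913

0.3913


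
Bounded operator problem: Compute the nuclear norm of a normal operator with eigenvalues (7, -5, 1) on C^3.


For a normal operator, singular values equal |eigenvalues|.
Trace norm = sum |lambda_i| = 7 + 5 + 1
= 13

13


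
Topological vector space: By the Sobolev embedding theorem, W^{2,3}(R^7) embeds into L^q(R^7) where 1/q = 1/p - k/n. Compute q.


Using the Sobolev embedding formula: 1/q = 1/p - k/n
1/q = 1/3 - 2/7 = 1/21
q = 1/(1/21) = 21

21.0000


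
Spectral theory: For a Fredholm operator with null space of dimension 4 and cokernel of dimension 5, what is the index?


The Fredholm index is defined as ind(T) = dim(ker T) - dim(coker T)
= 4 - 5
= -1

-1


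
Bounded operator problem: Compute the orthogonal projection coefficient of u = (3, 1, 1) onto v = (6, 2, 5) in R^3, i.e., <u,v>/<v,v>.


Computing <u,v> = 3*6 + 1*2 + 1*5 = 25
Computing <v,v> = 6^2 + 2^2 + 5^2 = 65
Projection coefficient = 25/65 = 0.3846

0.3846


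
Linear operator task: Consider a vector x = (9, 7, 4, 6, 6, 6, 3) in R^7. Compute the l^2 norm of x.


The l^2 norm = (sum |x_i|^2)^(1/2)
Sum of 2th powers = 81 + 49 + 16 + 36 + 36 + 36 + 9 = 263
||x||_2 = (263)^(1/2) = 16.2173

16.2173


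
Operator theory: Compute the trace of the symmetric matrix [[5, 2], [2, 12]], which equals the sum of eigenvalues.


For a self-adjoint (symmetric) matrix, the eigenvalues are real.
The sum of eigenvalues equals the trace of the matrix.
trace = 5 + 12 = 17

17


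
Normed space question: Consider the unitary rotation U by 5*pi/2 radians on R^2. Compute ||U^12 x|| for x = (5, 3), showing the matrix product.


U is a rotation by theta = 5*pi/2
U^12 = rotation by 12*theta = 60*pi/2 = 0*pi/2 (mod 2*pi)
cos(0*pi/2) = 1.0000, sin(0*pi/2) = 0.0000
U^12 x = (1.0000 * 5 - 0.0000 * 3, 0.0000 * 5 + 1.0000 * 3)
= (5.0000, 3.0000)
||U^12 x|| = sqrt(5.0000^2 + 3.0000^2) = sqrt(34.0000) = 5.8310

5.8310


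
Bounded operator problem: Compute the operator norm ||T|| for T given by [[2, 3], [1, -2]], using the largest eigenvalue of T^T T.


A^T A = [[5, 4], [4, 13]]
trace(A^T A) = 18, det(A^T A) = 49
discriminant = 18^2 - 4*49 = 128
Largest eigenvalue of A^T A = (trace + sqrt(disc))/2 = 14.6569
||T|| = sqrt(14.6569) = 3.8284

3.8284
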